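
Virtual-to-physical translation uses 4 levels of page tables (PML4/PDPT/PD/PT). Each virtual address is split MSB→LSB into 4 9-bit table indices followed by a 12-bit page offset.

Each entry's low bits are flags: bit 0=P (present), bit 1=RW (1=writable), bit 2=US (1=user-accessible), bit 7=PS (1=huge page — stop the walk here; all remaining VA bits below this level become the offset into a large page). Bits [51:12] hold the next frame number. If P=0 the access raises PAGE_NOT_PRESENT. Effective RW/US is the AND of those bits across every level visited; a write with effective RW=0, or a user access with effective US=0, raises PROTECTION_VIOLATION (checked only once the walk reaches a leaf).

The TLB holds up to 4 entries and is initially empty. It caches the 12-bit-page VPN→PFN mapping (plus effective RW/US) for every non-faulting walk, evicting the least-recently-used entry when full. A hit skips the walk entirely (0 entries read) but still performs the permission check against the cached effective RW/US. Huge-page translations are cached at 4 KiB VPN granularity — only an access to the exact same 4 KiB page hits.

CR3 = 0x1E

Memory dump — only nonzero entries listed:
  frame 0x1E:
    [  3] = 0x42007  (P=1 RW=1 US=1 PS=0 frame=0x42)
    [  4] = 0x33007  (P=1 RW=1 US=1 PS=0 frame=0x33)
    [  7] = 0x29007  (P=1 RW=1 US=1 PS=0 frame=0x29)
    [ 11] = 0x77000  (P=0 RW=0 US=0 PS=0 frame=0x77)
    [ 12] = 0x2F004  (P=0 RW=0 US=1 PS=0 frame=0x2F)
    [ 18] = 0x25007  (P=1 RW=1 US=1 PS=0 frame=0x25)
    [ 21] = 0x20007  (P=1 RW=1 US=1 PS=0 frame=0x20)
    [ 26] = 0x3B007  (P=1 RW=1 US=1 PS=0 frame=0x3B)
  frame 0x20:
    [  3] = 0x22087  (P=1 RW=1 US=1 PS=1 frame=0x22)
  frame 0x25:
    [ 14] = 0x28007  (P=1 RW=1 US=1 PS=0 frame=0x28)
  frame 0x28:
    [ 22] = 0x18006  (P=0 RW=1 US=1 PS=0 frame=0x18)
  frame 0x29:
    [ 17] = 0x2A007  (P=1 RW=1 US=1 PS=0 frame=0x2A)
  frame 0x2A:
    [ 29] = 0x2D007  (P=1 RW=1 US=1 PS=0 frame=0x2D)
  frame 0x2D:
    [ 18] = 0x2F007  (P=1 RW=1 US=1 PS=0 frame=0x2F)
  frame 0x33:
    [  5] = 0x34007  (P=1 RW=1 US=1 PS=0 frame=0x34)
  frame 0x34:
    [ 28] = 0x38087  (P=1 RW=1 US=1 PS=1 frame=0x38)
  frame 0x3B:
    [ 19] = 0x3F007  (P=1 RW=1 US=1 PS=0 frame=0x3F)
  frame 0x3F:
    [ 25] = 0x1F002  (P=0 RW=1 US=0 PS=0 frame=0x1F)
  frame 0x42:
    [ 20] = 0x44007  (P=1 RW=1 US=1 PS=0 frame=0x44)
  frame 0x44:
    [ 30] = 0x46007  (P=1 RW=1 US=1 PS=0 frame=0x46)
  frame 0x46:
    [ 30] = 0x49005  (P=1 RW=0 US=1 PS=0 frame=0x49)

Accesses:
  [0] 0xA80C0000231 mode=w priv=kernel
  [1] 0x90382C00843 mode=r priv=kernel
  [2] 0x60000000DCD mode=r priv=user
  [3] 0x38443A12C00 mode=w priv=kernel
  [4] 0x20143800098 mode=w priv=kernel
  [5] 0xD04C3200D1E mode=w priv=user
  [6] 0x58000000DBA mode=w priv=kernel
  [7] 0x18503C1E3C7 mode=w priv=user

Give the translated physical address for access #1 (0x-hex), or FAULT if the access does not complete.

Walk each access:
#0 VA=0xA80C0000231 (w,kernel):
  L0 @0x1E[21] → 0x20007  P=1,RW=1,US=1,PS=0
  L1 @0x20[3] → 0x22087  P=1,RW=1,US=1,PS=1
  ⇒ phys 0x22231 (huge @L1)  [2 reads]
#1 VA=0x90382C00843 (r,kernel):
  L0 @0x1E[18] → 0x25007  P=1,RW=1,US=1,PS=0
  L1 @0x25[14] → 0x28007  P=1,RW=1,US=1,PS=0
  L2 @0x28[22] → 0x18006  P=0,RW=1,US=1,PS=0
  ⇒ fault: PAGE_NOT_PRESENT  — 3 lookups
#2 VA=0x60000000DCD (r,user):
  L0 @0x1E[12] → 0x2F004  P=0,RW=0,US=1,PS=0
  ⇒ fault: PAGE_NOT_PRESENT  — 1 lookups
#3 VA=0x38443A12C00 (w,kernel):
  L0 @0x1E[7] → 0x29007  P=1,RW=1,US=1,PS=0
  L1 @0x29[17] → 0x2A007  P=1,RW=1,US=1,PS=0
  L2 @0x2A[29] → 0x2D007  P=1,RW=1,US=1,PS=0
  L3 @0x2D[18] → 0x2F007  P=1,RW=1,US=1,PS=0
  ⇒ phys 0x2FC00  [4 reads]
#4 VA=0x20143800098 (w,kernel):
  L0 @0x1E[4] → 0x33007  P=1,RW=1,US=1,PS=0
  L1 @0x33[5] → 0x34007  P=1,RW=1,US=1,PS=0
  L2 @0x34[28] → 0x38087  P=1,RW=1,US=1,PS=1
  ⇒ phys 0x38098 (huge @L2)  [3 reads]
#5 VA=0xD04C3200D1E (w,user):
  L0 @0x1E[26] → 0x3B007  P=1,RW=1,US=1,PS=0
  L1 @0x3B[19] → 0x3F007  P=1,RW=1,US=1,PS=0
  L2 @0x3F[25] → 0x1F002  P=0,RW=1,US=0,PS=0
  ⇒ fault: PAGE_NOT_PRESENT  — 3 lookups
#6 VA=0x58000000DBA (w,kernel):
  L0 @0x1E[11] → 0x77000  P=0,RW=0,US=0,PS=0
  ⇒ fault: PAGE_NOT_PRESENT  — 1 lookups
#7 VA=0x18503C1E3C7 (w,user):
  L0 @0x1E[3] → 0x42007  P=1,RW=1,US=1,PS=0
  L1 @0x42[20] → 0x44007  P=1,RW=1,US=1,PS=0
  L2 @0x44[30] → 0x46007  P=1,RW=1,US=1,PS=0
  L3 @0x46[30] → 0x49005  P=1,RW=0,US=1,PS=0
  ⇒ fault: PROTECTION_VIOLATION  — 4 lookups

Access #1 PA: FAULT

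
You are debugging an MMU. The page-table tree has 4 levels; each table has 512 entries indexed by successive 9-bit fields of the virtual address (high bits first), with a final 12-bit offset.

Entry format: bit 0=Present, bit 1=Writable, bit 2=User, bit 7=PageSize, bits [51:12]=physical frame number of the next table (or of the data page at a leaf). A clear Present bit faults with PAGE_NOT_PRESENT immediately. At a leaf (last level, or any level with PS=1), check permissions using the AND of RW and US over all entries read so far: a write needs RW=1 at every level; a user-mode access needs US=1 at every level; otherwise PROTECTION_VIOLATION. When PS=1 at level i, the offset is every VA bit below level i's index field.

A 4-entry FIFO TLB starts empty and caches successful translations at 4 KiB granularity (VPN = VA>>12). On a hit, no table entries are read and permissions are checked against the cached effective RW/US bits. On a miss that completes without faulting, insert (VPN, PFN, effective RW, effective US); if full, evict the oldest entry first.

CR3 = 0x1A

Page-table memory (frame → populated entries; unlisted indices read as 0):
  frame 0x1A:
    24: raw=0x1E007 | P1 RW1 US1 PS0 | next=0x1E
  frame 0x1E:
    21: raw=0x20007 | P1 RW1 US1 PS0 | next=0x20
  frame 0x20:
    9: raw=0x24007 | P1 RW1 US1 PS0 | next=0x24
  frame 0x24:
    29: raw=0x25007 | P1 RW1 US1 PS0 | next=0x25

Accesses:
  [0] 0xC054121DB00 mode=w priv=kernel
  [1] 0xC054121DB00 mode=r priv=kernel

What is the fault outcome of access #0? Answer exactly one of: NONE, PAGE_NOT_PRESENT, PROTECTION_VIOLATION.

Per-access translation:
#0 VA=0xC054121DB00 (w,kernel):
  [0] read 0x1A idx=24: raw=0x1E007 flags P=1 W=1 U=1 S=0
  [1] read 0x1E idx=21: raw=0x20007 flags P=1 W=1 U=1 S=0
  [2] read 0x20 idx=9: raw=0x24007 flags P=1 W=1 U=1 S=0
  [3] read 0x24 idx=29: raw=0x25007 flags P=1 W=1 U=1 S=0
  ✓ 0x25B00  — 4 lookups
#1 VA=0xC054121DB00 (r,kernel):
  TLB hit vpn=0xC054121D → PA=0x25B00

Access #0 fault: NONE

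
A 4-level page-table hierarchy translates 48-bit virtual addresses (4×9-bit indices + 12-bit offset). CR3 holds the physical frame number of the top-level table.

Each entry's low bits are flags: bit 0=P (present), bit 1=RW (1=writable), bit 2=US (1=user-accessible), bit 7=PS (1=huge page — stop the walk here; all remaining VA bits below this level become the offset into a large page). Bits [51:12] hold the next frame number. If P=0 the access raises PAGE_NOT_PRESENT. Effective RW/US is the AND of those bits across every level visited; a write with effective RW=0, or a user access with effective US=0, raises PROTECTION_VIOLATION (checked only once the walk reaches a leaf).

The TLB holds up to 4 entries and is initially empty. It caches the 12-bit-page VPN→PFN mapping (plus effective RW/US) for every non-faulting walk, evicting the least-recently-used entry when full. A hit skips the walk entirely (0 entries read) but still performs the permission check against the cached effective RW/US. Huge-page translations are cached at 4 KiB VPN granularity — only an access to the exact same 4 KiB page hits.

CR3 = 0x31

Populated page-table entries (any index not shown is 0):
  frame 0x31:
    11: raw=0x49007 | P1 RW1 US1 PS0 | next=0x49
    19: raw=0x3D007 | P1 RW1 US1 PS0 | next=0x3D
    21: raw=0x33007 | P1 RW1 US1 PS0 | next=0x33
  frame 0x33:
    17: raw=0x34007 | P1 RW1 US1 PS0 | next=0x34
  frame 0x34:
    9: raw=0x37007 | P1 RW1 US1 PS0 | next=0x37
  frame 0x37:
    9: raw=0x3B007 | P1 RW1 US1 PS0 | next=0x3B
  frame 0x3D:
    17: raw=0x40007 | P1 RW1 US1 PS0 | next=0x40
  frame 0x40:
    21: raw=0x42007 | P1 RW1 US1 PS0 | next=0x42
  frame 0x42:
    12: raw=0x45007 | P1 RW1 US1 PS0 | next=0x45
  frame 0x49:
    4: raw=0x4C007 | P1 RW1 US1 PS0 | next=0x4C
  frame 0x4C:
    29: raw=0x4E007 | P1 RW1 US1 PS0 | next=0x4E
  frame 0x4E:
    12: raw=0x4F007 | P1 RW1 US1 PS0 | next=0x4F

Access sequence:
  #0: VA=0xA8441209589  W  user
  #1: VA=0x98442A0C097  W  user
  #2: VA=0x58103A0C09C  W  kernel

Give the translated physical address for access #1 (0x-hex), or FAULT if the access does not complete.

Walk each access:
#0 VA=0xA8441209589 (w,user):
  L0: frame=0x31 idx=21 entry=0x33007 [P=1 RW=1 US=1 PS=0]
  L1: frame=0x33 idx=17 entry=0x34007 [P=1 RW=1 US=1 PS=0]
  L2: frame=0x34 idx=9 entry=0x37007 [P=1 RW=1 US=1 PS=0]
  L3: frame=0x37 idx=9 entry=0x3B007 [P=1 RW=1 US=1 PS=0]
  ⇒ phys 0x3B589  [4 reads]
#1 VA=0x98442A0C097 (w,user):
  L0: frame=0x31 idx=19 entry=0x3D007 [P=1 RW=1 US=1 PS=0]
  L1: frame=0x3D idx=17 entry=0x40007 [P=1 RW=1 US=1 PS=0]
  L2: frame=0x40 idx=21 entry=0x42007 [P=1 RW=1 US=1 PS=0]
  L3: frame=0x42 idx=12 entry=0x45007 [P=1 RW=1 US=1 PS=0]
  ⇒ phys 0x45097  [4 reads]
#2 VA=0x58103A0C09C (w,kernel):
  L0: frame=0x31 idx=11 entry=0x49007 [P=1 RW=1 US=1 PS=0]
  L1: frame=0x49 idx=4 entry=0x4C007 [P=1 RW=1 US=1 PS=0]
  L2: frame=0x4C idx=29 entry=0x4E007 [P=1 RW=1 US=1 PS=0]
  L3: frame=0x4E idx=12 entry=0x4F007 [P=1 RW=1 US=1 PS=0]
  ⇒ phys 0x4F09C  [4 reads]

Access #1 PA: 0x45097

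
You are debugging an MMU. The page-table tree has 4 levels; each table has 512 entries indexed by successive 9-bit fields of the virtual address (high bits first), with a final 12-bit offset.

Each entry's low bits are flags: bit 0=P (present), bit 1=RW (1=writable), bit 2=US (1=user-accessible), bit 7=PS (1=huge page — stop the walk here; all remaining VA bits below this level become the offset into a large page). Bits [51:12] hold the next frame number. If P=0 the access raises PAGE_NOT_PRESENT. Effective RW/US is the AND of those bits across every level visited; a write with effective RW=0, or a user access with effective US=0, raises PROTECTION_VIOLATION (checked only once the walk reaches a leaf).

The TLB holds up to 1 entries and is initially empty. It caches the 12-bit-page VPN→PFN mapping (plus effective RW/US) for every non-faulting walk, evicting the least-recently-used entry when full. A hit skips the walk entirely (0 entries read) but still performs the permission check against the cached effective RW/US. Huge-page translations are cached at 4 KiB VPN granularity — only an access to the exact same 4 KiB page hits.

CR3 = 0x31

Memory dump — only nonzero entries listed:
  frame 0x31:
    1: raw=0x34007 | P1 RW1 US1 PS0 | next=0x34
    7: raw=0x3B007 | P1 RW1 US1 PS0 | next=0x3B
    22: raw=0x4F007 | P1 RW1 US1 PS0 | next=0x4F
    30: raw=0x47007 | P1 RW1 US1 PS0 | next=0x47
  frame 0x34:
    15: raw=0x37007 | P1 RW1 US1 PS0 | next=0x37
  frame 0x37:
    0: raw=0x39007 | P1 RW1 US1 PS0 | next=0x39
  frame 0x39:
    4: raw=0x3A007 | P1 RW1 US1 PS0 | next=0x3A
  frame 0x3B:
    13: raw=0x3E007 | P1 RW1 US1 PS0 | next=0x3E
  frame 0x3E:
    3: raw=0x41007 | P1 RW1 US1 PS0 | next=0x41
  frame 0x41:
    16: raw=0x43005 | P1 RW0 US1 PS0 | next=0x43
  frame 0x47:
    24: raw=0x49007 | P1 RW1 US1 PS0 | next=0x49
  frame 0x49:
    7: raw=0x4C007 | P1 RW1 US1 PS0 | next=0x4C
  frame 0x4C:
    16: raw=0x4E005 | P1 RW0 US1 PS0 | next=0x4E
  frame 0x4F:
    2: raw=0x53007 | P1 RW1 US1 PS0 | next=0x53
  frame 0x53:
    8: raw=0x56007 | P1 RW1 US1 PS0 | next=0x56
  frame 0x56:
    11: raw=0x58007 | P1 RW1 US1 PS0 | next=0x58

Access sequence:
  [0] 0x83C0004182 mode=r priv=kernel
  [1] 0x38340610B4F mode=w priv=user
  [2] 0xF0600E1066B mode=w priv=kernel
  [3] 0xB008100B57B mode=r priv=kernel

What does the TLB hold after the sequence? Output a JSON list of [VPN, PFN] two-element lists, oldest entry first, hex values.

Per-access translation:
#0 VA=0x83C0004182 (r,kernel):
  lvl0: tbl 0x31, slot 1 ⇒ 0x34007 (P1/RW1/US1/PS0)
  lvl1: tbl 0x34, slot 15 ⇒ 0x37007 (P1/RW1/US1/PS0)
  lvl2: tbl 0x37, slot 0 ⇒ 0x39007 (P1/RW1/US1/PS0)
  lvl3: tbl 0x39, slot 4 ⇒ 0x3A007 (P1/RW1/US1/PS0)
  → PA=0x3A182  (4 entries read)
#1 VA=0x38340610B4F (w,user):
  lvl0: tbl 0x31, slot 7 ⇒ 0x3B007 (P1/RW1/US1/PS0)
  lvl1: tbl 0x3B, slot 13 ⇒ 0x3E007 (P1/RW1/US1/PS0)
  lvl2: tbl 0x3E, slot 3 ⇒ 0x41007 (P1/RW1/US1/PS0)
  lvl3: tbl 0x41, slot 16 ⇒ 0x43005 (P1/RW0/US1/PS0)
  → PROTECTION_VIOLATION  (4 entries read)
#2 VA=0xF0600E1066B (w,kernel):
  lvl0: tbl 0x31, slot 30 ⇒ 0x47007 (P1/RW1/US1/PS0)
  lvl1: tbl 0x47, slot 24 ⇒ 0x49007 (P1/RW1/US1/PS0)
  lvl2: tbl 0x49, slot 7 ⇒ 0x4C007 (P1/RW1/US1/PS0)
  lvl3: tbl 0x4C, slot 16 ⇒ 0x4E005 (P1/RW0/US1/PS0)
  → PROTECTION_VIOLATION  (4 entries read)
#3 VA=0xB008100B57B (r,kernel):
  lvl0: tbl 0x31, slot 22 ⇒ 0x4F007 (P1/RW1/US1/PS0)
  lvl1: tbl 0x4F, slot 2 ⇒ 0x53007 (P1/RW1/US1/PS0)
  lvl2: tbl 0x53, slot 8 ⇒ 0x56007 (P1/RW1/US1/PS0)
  lvl3: tbl 0x56, slot 11 ⇒ 0x58007 (P1/RW1/US1/PS0)
  → PA=0x5857B  (4 entries read)

TLB: [["0xB008100B", "0x58"]]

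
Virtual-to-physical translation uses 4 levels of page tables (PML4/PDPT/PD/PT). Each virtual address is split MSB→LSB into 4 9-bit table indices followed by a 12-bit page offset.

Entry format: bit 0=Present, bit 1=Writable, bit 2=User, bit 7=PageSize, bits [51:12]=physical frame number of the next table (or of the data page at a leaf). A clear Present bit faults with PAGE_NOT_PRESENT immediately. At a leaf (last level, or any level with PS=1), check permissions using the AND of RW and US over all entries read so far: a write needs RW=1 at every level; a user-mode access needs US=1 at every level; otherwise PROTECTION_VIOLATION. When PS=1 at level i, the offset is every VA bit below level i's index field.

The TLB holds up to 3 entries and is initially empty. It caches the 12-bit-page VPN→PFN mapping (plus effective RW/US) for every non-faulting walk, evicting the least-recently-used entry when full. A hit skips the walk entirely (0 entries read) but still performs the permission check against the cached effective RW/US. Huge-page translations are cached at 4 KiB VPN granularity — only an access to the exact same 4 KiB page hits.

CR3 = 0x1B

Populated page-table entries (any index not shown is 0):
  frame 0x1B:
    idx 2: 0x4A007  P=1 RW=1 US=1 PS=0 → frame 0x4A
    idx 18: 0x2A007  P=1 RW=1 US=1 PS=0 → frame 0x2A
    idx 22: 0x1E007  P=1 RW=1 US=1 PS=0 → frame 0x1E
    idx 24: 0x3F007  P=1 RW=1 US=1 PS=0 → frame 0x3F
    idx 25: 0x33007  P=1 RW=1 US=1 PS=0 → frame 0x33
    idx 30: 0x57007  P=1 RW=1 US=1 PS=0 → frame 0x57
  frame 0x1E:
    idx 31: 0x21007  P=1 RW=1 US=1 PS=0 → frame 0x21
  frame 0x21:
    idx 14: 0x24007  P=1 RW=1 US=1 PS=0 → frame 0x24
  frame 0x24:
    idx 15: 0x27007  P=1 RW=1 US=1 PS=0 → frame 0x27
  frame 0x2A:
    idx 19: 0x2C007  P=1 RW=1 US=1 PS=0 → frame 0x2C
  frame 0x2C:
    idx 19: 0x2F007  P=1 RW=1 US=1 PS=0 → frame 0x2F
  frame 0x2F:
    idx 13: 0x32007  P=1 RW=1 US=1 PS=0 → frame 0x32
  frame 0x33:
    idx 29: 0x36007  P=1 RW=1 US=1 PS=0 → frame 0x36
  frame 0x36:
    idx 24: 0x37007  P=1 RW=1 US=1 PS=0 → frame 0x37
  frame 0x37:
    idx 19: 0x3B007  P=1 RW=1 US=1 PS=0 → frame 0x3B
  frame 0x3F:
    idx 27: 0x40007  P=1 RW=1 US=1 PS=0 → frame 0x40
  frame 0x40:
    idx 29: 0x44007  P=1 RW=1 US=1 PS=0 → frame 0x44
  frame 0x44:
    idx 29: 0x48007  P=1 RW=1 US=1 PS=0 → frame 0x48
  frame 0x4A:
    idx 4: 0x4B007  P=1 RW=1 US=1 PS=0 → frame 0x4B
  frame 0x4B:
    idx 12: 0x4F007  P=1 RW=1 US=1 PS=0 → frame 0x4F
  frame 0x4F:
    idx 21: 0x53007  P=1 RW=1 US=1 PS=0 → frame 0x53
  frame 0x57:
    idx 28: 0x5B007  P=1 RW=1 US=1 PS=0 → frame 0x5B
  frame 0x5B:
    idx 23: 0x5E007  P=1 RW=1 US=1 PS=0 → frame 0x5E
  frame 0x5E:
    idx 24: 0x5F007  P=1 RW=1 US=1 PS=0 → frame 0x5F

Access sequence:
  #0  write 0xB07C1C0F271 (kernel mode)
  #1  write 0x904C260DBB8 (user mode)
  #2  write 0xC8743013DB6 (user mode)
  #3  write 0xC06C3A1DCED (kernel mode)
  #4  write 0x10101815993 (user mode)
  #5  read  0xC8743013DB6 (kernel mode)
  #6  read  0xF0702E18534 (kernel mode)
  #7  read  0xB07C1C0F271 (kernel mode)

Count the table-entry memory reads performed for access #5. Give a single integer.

Walk each access:
#0 VA=0xB07C1C0F271 (w,kernel):
  L0: frame=0x1B idx=22 entry=0x1E007 [P=1 RW=1 US=1 PS=0]
  L1: frame=0x1E idx=31 entry=0x21007 [P=1 RW=1 US=1 PS=0]
  L2: frame=0x21 idx=14 entry=0x24007 [P=1 RW=1 US=1 PS=0]
  L3: frame=0x24 idx=15 entry=0x27007 [P=1 RW=1 US=1 PS=0]
  ⇒ phys 0x27271  [4 reads]
#1 VA=0x904C260DBB8 (w,user):
  L0: frame=0x1B idx=18 entry=0x2A007 [P=1 RW=1 US=1 PS=0]
  L1: frame=0x2A idx=19 entry=0x2C007 [P=1 RW=1 US=1 PS=0]
  L2: frame=0x2C idx=19 entry=0x2F007 [P=1 RW=1 US=1 PS=0]
  L3: frame=0x2F idx=13 entry=0x32007 [P=1 RW=1 US=1 PS=0]
  ⇒ phys 0x32BB8  [4 reads]
#2 VA=0xC8743013DB6 (w,user):
  L0: frame=0x1B idx=25 entry=0x33007 [P=1 RW=1 US=1 PS=0]
  L1: frame=0x33 idx=29 entry=0x36007 [P=1 RW=1 US=1 PS=0]
  L2: frame=0x36 idx=24 entry=0x37007 [P=1 RW=1 US=1 PS=0]
  L3: frame=0x37 idx=19 entry=0x3B007 [P=1 RW=1 US=1 PS=0]
  ⇒ phys 0x3BDB6  [4 reads]
#3 VA=0xC06C3A1DCED (w,kernel):
  L0: frame=0x1B idx=24 entry=0x3F007 [P=1 RW=1 US=1 PS=0]
  L1: frame=0x3F idx=27 entry=0x40007 [P=1 RW=1 US=1 PS=0]
  L2: frame=0x40 idx=29 entry=0x44007 [P=1 RW=1 US=1 PS=0]
  L3: frame=0x44 idx=29 entry=0x48007 [P=1 RW=1 US=1 PS=0]
  ⇒ phys 0x48CED  [4 reads]
#4 VA=0x10101815993 (w,user):
  L0: frame=0x1B idx=2 entry=0x4A007 [P=1 RW=1 US=1 PS=0]
  L1: frame=0x4A idx=4 entry=0x4B007 [P=1 RW=1 US=1 PS=0]
  L2: frame=0x4B idx=12 entry=0x4F007 [P=1 RW=1 US=1 PS=0]
  L3: frame=0x4F idx=21 entry=0x53007 [P=1 RW=1 US=1 PS=0]
  ⇒ phys 0x53993  [4 reads]
#5 VA=0xC8743013DB6 (r,kernel):
  TLB hit vpn=0xC8743013 → PA=0x3BDB6
#6 VA=0xF0702E18534 (r,kernel):
  L0: frame=0x1B idx=30 entry=0x57007 [P=1 RW=1 US=1 PS=0]
  L1: frame=0x57 idx=28 entry=0x5B007 [P=1 RW=1 US=1 PS=0]
  L2: frame=0x5B idx=23 entry=0x5E007 [P=1 RW=1 US=1 PS=0]
  L3: frame=0x5E idx=24 entry=0x5F007 [P=1 RW=1 US=1 PS=0]
  ⇒ phys 0x5F534  [4 reads]
#7 VA=0xB07C1C0F271 (r,kernel):
  L0: frame=0x1B idx=22 entry=0x1E007 [P=1 RW=1 US=1 PS=0]
  L1: frame=0x1E idx=31 entry=0x21007 [P=1 RW=1 US=1 PS=0]
  L2: frame=0x21 idx=14 entry=0x24007 [P=1 RW=1 US=1 PS=0]
  L3: frame=0x24 idx=15 entry=0x27007 [P=1 RW=1 US=1 PS=0]
  ⇒ phys 0x27271  [4 reads]

Entries read for #5: 0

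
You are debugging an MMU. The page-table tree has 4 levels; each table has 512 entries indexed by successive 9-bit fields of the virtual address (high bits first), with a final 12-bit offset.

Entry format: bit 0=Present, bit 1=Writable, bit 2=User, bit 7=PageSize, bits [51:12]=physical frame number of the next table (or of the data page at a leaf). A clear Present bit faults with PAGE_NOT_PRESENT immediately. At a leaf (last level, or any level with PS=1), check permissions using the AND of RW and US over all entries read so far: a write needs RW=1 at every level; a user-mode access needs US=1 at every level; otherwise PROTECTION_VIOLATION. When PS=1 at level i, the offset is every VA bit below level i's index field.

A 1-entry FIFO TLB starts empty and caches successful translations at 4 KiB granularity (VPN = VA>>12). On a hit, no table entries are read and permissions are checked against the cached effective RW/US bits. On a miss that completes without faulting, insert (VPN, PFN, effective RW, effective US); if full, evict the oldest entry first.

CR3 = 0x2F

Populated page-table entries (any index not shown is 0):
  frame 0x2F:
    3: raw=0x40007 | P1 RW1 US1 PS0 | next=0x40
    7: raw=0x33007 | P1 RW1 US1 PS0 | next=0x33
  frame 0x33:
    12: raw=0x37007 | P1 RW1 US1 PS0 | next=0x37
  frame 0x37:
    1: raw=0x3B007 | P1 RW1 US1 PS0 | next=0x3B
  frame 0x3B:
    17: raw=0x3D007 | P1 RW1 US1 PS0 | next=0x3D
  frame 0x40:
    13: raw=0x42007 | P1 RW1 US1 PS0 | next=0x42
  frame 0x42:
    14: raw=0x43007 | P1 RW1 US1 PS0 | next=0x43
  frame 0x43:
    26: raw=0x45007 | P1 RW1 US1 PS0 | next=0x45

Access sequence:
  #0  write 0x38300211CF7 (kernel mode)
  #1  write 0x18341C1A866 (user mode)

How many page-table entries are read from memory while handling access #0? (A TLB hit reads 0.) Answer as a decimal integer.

Walk each access:
#0 VA=0x38300211CF7 (w,kernel):
  L0 @0x2F[7] → 0x33007  P=1,RW=1,US=1,PS=0
  L1 @0x33[12] → 0x37007  P=1,RW=1,US=1,PS=0
  L2 @0x37[1] → 0x3B007  P=1,RW=1,US=1,PS=0
  L3 @0x3B[17] → 0x3D007  P=1,RW=1,US=1,PS=0
  → PA=0x3DCF7  (4 entries read)
#1 VA=0x18341C1A866 (w,user):
  L0 @0x2F[3] → 0x40007  P=1,RW=1,US=1,PS=0
  L1 @0x40[13] → 0x42007  P=1,RW=1,US=1,PS=0
  L2 @0x42[14] → 0x43007  P=1,RW=1,US=1,PS=0
  L3 @0x43[26] → 0x45007  P=1,RW=1,US=1,PS=0
  → PA=0x45866  (4 entries read)

Entries read for #0: 4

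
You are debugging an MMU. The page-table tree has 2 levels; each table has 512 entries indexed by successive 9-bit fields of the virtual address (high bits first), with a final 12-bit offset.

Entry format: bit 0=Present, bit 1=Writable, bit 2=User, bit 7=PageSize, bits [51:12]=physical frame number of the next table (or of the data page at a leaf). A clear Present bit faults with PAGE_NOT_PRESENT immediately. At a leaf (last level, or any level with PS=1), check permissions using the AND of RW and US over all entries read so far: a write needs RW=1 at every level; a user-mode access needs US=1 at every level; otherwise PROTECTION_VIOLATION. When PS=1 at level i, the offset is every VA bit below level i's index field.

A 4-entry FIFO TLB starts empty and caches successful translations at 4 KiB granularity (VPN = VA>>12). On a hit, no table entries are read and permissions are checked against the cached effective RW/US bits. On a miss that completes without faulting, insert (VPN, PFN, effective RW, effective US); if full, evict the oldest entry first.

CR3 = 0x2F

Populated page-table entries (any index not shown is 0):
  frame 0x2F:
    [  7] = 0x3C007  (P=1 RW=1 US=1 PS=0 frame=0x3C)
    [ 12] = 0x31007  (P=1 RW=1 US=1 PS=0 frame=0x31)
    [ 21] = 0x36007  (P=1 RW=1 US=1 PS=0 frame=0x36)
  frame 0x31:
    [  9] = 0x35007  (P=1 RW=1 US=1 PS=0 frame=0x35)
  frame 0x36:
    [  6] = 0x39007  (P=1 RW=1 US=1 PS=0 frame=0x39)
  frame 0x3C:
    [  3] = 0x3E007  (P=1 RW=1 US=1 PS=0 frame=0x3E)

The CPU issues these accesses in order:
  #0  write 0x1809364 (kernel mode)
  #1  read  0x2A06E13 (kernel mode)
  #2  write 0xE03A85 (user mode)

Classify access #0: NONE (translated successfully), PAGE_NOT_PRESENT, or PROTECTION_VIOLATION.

Per-access translation:
#0 VA=0x1809364 (w,kernel):
  lvl0: tbl 0x2F, slot 12 ⇒ 0x31007 (P1/RW1/US1/PS0)
  lvl1: tbl 0x31, slot 9 ⇒ 0x35007 (P1/RW1/US1/PS0)
  → PA=0x35364  (2 entries read)
#1 VA=0x2A06E13 (r,kernel):
  lvl0: tbl 0x2F, slot 21 ⇒ 0x36007 (P1/RW1/US1/PS0)
  lvl1: tbl 0x36, slot 6 ⇒ 0x39007 (P1/RW1/US1/PS0)
  → PA=0x39E13  (2 entries read)
#2 VA=0xE03A85 (w,user):
  lvl0: tbl 0x2F, slot 7 ⇒ 0x3C007 (P1/RW1/US1/PS0)
  lvl1: tbl 0x3C, slot 3 ⇒ 0x3E007 (P1/RW1/US1/PS0)
  → PA=0x3EA85  (2 entries read)

Access #0 fault: NONE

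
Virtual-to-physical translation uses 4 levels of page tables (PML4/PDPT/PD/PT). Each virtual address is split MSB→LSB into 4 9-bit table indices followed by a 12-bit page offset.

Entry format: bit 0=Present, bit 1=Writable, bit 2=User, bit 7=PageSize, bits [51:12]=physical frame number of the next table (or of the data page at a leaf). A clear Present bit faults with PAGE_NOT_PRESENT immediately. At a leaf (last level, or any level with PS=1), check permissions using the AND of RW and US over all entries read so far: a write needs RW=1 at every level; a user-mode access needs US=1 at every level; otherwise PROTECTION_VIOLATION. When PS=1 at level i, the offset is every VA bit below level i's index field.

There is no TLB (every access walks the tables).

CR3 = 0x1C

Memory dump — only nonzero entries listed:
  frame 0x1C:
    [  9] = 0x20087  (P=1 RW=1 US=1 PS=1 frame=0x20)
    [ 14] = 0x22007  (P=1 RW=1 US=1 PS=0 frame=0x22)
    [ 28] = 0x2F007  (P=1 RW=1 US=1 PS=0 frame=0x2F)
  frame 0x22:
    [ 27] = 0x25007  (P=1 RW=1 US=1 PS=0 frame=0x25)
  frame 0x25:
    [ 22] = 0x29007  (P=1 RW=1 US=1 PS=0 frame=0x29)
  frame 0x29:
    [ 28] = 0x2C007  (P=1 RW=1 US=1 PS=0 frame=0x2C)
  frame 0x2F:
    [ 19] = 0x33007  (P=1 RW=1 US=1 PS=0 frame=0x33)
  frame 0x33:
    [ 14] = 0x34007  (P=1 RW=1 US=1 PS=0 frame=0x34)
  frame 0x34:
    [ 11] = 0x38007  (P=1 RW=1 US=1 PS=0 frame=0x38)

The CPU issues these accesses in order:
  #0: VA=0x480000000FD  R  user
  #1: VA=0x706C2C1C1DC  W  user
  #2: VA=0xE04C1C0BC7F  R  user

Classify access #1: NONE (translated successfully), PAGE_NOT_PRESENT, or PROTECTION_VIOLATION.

Per-access translation:
#0 VA=0x480000000FD (r,user):
  L0 @0x1C[9] → 0x20087  P=1,RW=1,US=1,PS=1
  ✓ 0x200FD (huge @L0)  — 1 lookups
#1 VA=0x706C2C1C1DC (w,user):
  L0 @0x1C[14] → 0x22007  P=1,RW=1,US=1,PS=0
  L1 @0x22[27] → 0x25007  P=1,RW=1,US=1,PS=0
  L2 @0x25[22] → 0x29007  P=1,RW=1,US=1,PS=0
  L3 @0x29[28] → 0x2C007  P=1,RW=1,US=1,PS=0
  ✓ 0x2C1DC  — 4 lookups
#2 VA=0xE04C1C0BC7F (r,user):
  L0 @0x1C[28] → 0x2F007  P=1,RW=1,US=1,PS=0
  L1 @0x2F[19] → 0x33007  P=1,RW=1,US=1,PS=0
  L2 @0x33[14] → 0x34007  P=1,RW=1,US=1,PS=0
  L3 @0x34[11] → 0x38007  P=1,RW=1,US=1,PS=0
  ✓ 0x38C7F  — 4 lookups

Access #1 fault: NONE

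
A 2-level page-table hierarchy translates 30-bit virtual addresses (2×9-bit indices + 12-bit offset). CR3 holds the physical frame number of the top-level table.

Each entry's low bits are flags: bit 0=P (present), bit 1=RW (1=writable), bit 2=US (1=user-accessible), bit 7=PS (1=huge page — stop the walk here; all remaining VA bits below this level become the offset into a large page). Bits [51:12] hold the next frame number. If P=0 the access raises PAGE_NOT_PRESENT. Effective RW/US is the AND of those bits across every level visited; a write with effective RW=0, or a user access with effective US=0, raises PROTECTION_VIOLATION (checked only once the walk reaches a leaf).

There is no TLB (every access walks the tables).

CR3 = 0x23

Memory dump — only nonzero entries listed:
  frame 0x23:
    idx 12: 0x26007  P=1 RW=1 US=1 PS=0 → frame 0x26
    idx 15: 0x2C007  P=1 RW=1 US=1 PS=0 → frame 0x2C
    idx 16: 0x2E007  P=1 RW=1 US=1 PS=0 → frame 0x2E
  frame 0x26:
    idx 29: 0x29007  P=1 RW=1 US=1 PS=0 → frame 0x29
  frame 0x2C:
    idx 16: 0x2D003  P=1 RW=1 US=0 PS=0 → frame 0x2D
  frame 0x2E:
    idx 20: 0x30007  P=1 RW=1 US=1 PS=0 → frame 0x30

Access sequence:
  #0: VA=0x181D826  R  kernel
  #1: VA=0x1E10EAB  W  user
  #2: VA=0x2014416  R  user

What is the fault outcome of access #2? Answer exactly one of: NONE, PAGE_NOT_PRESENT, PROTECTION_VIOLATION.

Per-access translation:
#0 VA=0x181D826 (r,kernel):
  L0 @0x23[12] → 0x26007  P=1,RW=1,US=1,PS=0
  L1 @0x26[29] → 0x29007  P=1,RW=1,US=1,PS=0
  ✓ 0x29826  — 2 lookups
#1 VA=0x1E10EAB (w,user):
  L0 @0x23[15] → 0x2C007  P=1,RW=1,US=1,PS=0
  L1 @0x2C[16] → 0x2D003  P=1,RW=1,US=0,PS=0
  → PROTECTION_VIOLATION  (2 entries read)
#2 VA=0x2014416 (r,user):
  L0 @0x23[16] → 0x2E007  P=1,RW=1,US=1,PS=0
  L1 @0x2E[20] → 0x30007  P=1,RW=1,US=1,PS=0
  ✓ 0x30416  — 2 lookups

Access #2 fault: NONE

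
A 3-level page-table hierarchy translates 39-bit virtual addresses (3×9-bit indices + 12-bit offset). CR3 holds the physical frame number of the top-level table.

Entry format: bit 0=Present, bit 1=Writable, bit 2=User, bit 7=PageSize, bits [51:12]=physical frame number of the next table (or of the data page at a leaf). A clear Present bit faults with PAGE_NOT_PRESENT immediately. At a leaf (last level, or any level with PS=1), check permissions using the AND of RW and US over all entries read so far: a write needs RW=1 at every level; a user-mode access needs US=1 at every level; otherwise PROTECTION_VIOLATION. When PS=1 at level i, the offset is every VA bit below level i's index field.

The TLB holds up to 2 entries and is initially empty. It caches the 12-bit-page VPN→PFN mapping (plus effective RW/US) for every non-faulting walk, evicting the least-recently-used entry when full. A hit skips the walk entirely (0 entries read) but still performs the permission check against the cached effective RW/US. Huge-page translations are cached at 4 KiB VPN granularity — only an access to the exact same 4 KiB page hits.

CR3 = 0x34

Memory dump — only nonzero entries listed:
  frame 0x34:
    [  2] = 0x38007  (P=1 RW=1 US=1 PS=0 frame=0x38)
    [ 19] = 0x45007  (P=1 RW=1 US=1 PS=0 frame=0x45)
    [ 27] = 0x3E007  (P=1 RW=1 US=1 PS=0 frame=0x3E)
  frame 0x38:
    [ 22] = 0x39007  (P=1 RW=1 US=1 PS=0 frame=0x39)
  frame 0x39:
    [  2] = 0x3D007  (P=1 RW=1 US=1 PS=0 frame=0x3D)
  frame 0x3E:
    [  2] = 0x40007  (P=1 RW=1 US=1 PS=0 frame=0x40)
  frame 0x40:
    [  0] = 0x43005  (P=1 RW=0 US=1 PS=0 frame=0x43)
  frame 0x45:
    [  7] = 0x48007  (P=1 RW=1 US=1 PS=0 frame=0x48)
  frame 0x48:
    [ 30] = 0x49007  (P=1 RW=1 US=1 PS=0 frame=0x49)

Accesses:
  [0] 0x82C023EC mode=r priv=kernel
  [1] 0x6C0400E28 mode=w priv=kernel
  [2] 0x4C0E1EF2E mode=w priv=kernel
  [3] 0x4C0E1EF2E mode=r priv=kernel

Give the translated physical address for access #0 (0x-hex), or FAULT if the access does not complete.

Per-access translation:
#0 VA=0x82C023EC (r,kernel):
  L0: frame=0x34 idx=2 entry=0x38007 [P=1 RW=1 US=1 PS=0]
  L1: frame=0x38 idx=22 entry=0x39007 [P=1 RW=1 US=1 PS=0]
  L2: frame=0x39 idx=2 entry=0x3D007 [P=1 RW=1 US=1 PS=0]
  → PA=0x3D3EC  (3 entries read)
#1 VA=0x6C0400E28 (w,kernel):
  L0: frame=0x34 idx=27 entry=0x3E007 [P=1 RW=1 US=1 PS=0]
  L1: frame=0x3E idx=2 entry=0x40007 [P=1 RW=1 US=1 PS=0]
  L2: frame=0x40 idx=0 entry=0x43005 [P=1 RW=0 US=1 PS=0]
  ⇒ fault: PROTECTION_VIOLATION  — 3 lookups
#2 VA=0x4C0E1EF2E (w,kernel):
  L0: frame=0x34 idx=19 entry=0x45007 [P=1 RW=1 US=1 PS=0]
  L1: frame=0x45 idx=7 entry=0x48007 [P=1 RW=1 US=1 PS=0]
  L2: frame=0x48 idx=30 entry=0x49007 [P=1 RW=1 US=1 PS=0]
  → PA=0x49F2E  (3 entries read)
#3 VA=0x4C0E1EF2E (r,kernel):
  TLB hit vpn=0x4C0E1E → PA=0x49F2E

Access #0 PA: 0x3D3EC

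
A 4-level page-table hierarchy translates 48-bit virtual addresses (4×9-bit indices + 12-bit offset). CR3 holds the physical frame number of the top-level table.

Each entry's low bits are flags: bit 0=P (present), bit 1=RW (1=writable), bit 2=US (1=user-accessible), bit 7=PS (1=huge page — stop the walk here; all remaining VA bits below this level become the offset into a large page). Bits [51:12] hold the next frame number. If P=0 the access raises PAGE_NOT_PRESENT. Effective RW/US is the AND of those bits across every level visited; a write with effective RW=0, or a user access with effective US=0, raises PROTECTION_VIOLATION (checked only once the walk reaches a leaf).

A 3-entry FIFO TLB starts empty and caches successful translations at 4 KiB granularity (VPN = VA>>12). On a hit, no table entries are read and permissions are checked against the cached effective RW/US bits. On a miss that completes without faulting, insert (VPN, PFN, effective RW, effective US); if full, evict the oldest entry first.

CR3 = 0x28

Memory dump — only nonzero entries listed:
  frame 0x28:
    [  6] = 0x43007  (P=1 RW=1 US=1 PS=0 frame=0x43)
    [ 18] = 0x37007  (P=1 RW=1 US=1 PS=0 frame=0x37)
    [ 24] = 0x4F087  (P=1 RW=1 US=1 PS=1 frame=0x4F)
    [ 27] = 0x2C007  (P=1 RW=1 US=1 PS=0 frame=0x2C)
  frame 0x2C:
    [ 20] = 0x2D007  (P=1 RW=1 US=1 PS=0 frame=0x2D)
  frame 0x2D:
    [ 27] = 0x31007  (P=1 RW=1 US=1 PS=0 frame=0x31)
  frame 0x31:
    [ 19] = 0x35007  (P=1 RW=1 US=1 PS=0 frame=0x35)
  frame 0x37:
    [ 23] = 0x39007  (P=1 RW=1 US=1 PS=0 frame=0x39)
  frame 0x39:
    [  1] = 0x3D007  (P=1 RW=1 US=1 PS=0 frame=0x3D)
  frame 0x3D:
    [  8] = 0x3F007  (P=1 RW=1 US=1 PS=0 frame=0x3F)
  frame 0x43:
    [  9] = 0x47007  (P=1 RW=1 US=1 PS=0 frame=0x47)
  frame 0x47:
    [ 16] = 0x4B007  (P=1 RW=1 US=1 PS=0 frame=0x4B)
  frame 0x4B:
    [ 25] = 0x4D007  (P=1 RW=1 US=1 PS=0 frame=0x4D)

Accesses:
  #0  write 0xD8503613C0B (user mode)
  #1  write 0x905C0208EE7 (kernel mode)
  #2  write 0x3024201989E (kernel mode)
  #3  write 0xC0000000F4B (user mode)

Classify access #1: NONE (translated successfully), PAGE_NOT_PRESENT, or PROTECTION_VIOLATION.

Walk each access:
#0 VA=0xD8503613C0B (w,user):
  lvl0: tbl 0x28, slot 27 ⇒ 0x2C007 (P1/RW1/US1/PS0)
  lvl1: tbl 0x2C, slot 20 ⇒ 0x2D007 (P1/RW1/US1/PS0)
  lvl2: tbl 0x2D, slot 27 ⇒ 0x31007 (P1/RW1/US1/PS0)
  lvl3: tbl 0x31, slot 19 ⇒ 0x35007 (P1/RW1/US1/PS0)
  ✓ 0x35C0B  — 4 lookups
#1 VA=0x905C0208EE7 (w,kernel):
  lvl0: tbl 0x28, slot 18 ⇒ 0x37007 (P1/RW1/US1/PS0)
  lvl1: tbl 0x37, slot 23 ⇒ 0x39007 (P1/RW1/US1/PS0)
  lvl2: tbl 0x39, slot 1 ⇒ 0x3D007 (P1/RW1/US1/PS0)
  lvl3: tbl 0x3D, slot 8 ⇒ 0x3F007 (P1/RW1/US1/PS0)
  ✓ 0x3FEE7  — 4 lookups
#2 VA=0x3024201989E (w,kernel):
  lvl0: tbl 0x28, slot 6 ⇒ 0x43007 (P1/RW1/US1/PS0)
  lvl1: tbl 0x43, slot 9 ⇒ 0x47007 (P1/RW1/US1/PS0)
  lvl2: tbl 0x47, slot 16 ⇒ 0x4B007 (P1/RW1/US1/PS0)
  lvl3: tbl 0x4B, slot 25 ⇒ 0x4D007 (P1/RW1/US1/PS0)
  ✓ 0x4D89E  — 4 lookups
#3 VA=0xC0000000F4B (w,user):
  lvl0: tbl 0x28, slot 24 ⇒ 0x4F087 (P1/RW1/US1/PS1)
  ✓ 0x4FF4B (huge @L0)  — 1 lookups

Access #1 fault: NONE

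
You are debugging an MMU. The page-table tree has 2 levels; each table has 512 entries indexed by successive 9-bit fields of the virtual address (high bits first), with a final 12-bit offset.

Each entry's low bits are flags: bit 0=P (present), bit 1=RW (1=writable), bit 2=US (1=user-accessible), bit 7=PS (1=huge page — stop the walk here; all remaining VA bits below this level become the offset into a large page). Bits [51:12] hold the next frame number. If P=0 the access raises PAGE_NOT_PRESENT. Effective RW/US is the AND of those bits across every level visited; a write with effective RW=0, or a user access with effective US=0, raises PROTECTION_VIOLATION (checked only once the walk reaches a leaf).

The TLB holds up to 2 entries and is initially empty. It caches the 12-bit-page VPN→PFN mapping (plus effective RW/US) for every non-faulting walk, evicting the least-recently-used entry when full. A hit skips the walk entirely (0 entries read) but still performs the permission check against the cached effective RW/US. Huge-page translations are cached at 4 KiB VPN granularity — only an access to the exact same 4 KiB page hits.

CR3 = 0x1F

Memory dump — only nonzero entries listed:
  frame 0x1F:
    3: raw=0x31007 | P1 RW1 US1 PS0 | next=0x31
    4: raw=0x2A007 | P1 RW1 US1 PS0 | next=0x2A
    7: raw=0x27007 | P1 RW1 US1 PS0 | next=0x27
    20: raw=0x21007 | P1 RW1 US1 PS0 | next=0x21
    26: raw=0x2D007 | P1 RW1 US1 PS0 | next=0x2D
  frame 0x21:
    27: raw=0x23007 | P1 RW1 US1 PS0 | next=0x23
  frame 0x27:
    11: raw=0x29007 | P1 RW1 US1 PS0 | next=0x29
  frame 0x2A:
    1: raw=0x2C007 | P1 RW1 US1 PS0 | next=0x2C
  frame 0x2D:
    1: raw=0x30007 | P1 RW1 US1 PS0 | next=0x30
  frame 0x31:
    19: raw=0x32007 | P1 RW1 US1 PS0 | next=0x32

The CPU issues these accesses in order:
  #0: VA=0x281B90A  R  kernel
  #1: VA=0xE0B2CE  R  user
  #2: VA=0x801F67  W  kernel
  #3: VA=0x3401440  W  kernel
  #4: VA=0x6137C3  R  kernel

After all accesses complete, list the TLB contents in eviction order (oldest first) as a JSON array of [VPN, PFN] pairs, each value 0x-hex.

Trace:
#0 VA=0x281B90A (r,kernel):
  L0: frame=0x1F idx=20 entry=0x21007 [P=1 RW=1 US=1 PS=0]
  L1: frame=0x21 idx=27 entry=0x23007 [P=1 RW=1 US=1 PS=0]
  ⇒ phys 0x2390A  [2 reads]
#1 VA=0xE0B2CE (r,user):
  L0: frame=0x1F idx=7 entry=0x27007 [P=1 RW=1 US=1 PS=0]
  L1: frame=0x27 idx=11 entry=0x29007 [P=1 RW=1 US=1 PS=0]
  ⇒ phys 0x292CE  [2 reads]
#2 VA=0x801F67 (w,kernel):
  L0: frame=0x1F idx=4 entry=0x2A007 [P=1 RW=1 US=1 PS=0]
  L1: frame=0x2A idx=1 entry=0x2C007 [P=1 RW=1 US=1 PS=0]
  ⇒ phys 0x2CF67  [2 reads]
#3 VA=0x3401440 (w,kernel):
  L0: frame=0x1F idx=26 entry=0x2D007 [P=1 RW=1 US=1 PS=0]
  L1: frame=0x2D idx=1 entry=0x30007 [P=1 RW=1 US=1 PS=0]
  ⇒ phys 0x30440  [2 reads]
#4 VA=0x6137C3 (r,kernel):
  L0: frame=0x1F idx=3 entry=0x31007 [P=1 RW=1 US=1 PS=0]
  L1: frame=0x31 idx=19 entry=0x32007 [P=1 RW=1 US=1 PS=0]
  ⇒ phys 0x327C3  [2 reads]

TLB: [["0x3401", "0x30"], ["0x613", "0x32"]]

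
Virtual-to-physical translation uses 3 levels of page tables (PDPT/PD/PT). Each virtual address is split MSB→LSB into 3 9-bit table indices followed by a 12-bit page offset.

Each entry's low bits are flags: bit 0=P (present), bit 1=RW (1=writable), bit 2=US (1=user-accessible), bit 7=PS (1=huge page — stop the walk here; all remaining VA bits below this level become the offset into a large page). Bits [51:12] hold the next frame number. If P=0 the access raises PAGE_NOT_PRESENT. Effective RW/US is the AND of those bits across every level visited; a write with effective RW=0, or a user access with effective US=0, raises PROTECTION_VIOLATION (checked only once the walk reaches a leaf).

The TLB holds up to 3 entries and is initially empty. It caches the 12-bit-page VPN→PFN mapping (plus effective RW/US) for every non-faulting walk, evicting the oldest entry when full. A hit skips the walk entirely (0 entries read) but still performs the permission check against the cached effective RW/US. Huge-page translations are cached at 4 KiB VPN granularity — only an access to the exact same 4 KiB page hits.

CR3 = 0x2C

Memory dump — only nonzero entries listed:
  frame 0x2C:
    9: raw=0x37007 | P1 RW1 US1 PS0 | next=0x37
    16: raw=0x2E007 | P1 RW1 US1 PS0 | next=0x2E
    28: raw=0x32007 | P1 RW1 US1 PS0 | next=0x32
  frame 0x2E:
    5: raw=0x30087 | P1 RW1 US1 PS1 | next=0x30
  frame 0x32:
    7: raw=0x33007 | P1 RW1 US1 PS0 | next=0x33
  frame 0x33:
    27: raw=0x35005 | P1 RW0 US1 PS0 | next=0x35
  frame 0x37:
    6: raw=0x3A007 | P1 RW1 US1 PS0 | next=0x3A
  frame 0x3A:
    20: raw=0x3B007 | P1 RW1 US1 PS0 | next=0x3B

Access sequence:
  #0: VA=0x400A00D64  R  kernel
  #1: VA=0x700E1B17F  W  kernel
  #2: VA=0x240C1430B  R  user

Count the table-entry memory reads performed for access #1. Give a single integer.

Walk each access:
#0 VA=0x400A00D64 (r,kernel):
  lvl0: tbl 0x2C, slot 16 ⇒ 0x2E007 (P1/RW1/US1/PS0)
  lvl1: tbl 0x2E, slot 5 ⇒ 0x30087 (P1/RW1/US1/PS1)
  ⇒ phys 0x30D64 (huge @L1)  [2 reads]
#1 VA=0x700E1B17F (w,kernel):
  lvl0: tbl 0x2C, slot 28 ⇒ 0x32007 (P1/RW1/US1/PS0)
  lvl1: tbl 0x32, slot 7 ⇒ 0x33007 (P1/RW1/US1/PS0)
  lvl2: tbl 0x33, slot 27 ⇒ 0x35005 (P1/RW0/US1/PS0)
  ⇒ fault: PROTECTION_VIOLATION  — 3 lookups
#2 VA=0x240C1430B (r,user):
  lvl0: tbl 0x2C, slot 9 ⇒ 0x37007 (P1/RW1/US1/PS0)
  lvl1: tbl 0x37, slot 6 ⇒ 0x3A007 (P1/RW1/US1/PS0)
  lvl2: tbl 0x3A, slot 20 ⇒ 0x3B007 (P1/RW1/US1/PS0)
  ⇒ phys 0x3B30B  [3 reads]

Entries read for #1: 3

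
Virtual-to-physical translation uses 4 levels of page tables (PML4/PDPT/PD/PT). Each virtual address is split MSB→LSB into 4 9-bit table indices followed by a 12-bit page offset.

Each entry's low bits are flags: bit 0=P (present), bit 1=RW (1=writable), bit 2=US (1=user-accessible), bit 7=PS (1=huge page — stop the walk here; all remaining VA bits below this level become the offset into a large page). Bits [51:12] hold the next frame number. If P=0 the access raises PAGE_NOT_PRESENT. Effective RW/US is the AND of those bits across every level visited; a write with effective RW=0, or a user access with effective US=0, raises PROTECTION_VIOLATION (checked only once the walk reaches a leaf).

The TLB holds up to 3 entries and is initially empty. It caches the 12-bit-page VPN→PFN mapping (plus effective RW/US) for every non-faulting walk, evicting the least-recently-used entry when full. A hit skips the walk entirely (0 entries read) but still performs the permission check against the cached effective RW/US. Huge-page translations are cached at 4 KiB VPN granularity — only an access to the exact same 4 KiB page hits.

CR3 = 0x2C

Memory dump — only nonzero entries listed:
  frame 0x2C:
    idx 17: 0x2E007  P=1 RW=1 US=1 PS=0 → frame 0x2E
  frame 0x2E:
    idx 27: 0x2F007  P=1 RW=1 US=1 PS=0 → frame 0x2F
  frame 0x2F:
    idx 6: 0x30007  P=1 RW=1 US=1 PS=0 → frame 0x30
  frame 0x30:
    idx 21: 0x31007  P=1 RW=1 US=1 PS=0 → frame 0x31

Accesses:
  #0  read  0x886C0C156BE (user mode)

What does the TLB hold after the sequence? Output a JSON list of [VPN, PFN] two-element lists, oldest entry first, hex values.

Trace:
#0 VA=0x886C0C156BE (r,user):
  [0] read 0x2C idx=17: raw=0x2E007 flags P=1 W=1 U=1 S=0
  [1] read 0x2E idx=27: raw=0x2F007 flags P=1 W=1 U=1 S=0
  [2] read 0x2F idx=6: raw=0x30007 flags P=1 W=1 U=1 S=0
  [3] read 0x30 idx=21: raw=0x31007 flags P=1 W=1 U=1 S=0
  ⇒ phys 0x316BE  [4 reads]

TLB: [["0x886C0C15", "0x31"]]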